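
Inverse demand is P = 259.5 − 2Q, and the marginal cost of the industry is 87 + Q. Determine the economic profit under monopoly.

The monopolist equates marginal revenue to marginal cost: 259.5 − 4Q = 87 + Q, so Q = 34.5. From demand, P = 190.5.
Profit = 190.5·34.5 − (87·34.5 + ½·1·34.5²) = 2975.625.

Profit = 2975.625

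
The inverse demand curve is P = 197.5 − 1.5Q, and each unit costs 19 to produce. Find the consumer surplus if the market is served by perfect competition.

CS = 10620.75

Under competition P = MC = 19, so Q = (197.5 − 19)/1.5 = 119.
CS = ½·(197.5 − 19)·119 = 10620.75.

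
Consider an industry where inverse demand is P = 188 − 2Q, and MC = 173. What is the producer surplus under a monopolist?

The monopolist equates marginal revenue to marginal cost: 188 − 4Q = 173, so Q = 3.75. From demand, P = 180.5.
PS = (180.5 − 173)·3.75 = 28.125.

PS = 28.125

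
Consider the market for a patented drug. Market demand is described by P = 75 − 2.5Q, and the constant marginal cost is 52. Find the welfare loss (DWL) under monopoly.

Perfect competition: P = MC = 52, so 75 − 2.5Q = 52 and Q = 9.2.
A monopolist chooses Q where MR = MC. MR = 75 − 5Q; setting this equal to 52 gives Q = 4.6 and P = 63.5.
DWL is the triangle between Q = 4.6 and Q = 9.2: ½·(9.2 − 4.6)·(63.5 − 52) = 26.45.

DWL = 26.45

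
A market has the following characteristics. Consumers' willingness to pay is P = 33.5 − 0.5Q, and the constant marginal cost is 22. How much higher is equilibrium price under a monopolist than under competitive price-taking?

Competitive firms price at marginal cost: P = 22, giving Q = 23.
The monopolist equates marginal revenue to marginal cost: 33.5 − Q = 22, so Q = 11.5. From demand, P = 27.75.
Change in equilibrium price: 27.75 − 22 = 5.75.

Equilibrium price rises by 5.75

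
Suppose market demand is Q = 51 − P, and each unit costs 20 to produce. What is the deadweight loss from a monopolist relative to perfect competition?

DWL = 120.125

Inverting demand: P = 51 − Q.
Perfect competition: P = MC = 20, so 51 − Q = 20 and Q = 31.
A monopolist chooses Q where MR = MC. MR = 51 − 2Q; setting this equal to 20 gives Q = 15.5 and P = 35.5.
DWL is the triangle between Q = 15.5 and Q = 31: ½·(31 − 15.5)·(35.5 − 20) = 120.125.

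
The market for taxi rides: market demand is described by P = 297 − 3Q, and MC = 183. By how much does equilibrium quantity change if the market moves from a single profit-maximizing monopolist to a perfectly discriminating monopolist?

The monopolist equates marginal revenue to marginal cost: 297 − 6Q = 183, so Q = 19. From demand, P = 240.
With perfect price discrimination, output is the efficient level Q = 38 (where demand meets MC), but every buyer pays their willingness to pay: CS = 0 and PS = total surplus.
Change in equilibrium quantity: 38 − 19 = 19.

Equilibrium quantity rises by 19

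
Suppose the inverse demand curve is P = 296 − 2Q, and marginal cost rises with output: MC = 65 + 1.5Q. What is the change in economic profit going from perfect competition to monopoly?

Under competition P = MC: 296 − 2Q = 65 + 1.5Q ⇒ Q = 66, P = 164.
Profit = 164·66 − (65·66 + ½·1.5·66²) = 3267.
Monopoly sets MR = MC: 296 − 4Q = 65 + 1.5Q ⇒ Q = 42, P = 296 − 2·42 = 212.
Profit = 212·42 − (65·42 + ½·1.5·42²) = 4851.
Change in economic profit: 4851 − 3267 = 1584.

π rises by 1584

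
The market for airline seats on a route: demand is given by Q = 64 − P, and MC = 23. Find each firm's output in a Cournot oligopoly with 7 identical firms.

Inverting demand: P = 64 − Q.
With 7 symmetric Cournot firms, each firm's FOC gives 64 − 8q = 23, so q = 5.125, Q = 7·5.125 = 35.875, and P = 28.125.

q_i = 5.125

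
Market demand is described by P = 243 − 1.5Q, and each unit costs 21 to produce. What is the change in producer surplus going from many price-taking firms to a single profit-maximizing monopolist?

Under competition P = MC = 21, so Q = (243 − 21)/1.5 = 148.
PS = (21 − 21)·148 = 0.
A monopolist chooses Q where MR = MC. MR = 243 − 3Q; setting this equal to 21 gives Q = 74 and P = 132.
PS = (132 − 21)·74 = 8214.
Change in producer surplus: 8214 − 0 = 8214.

Producer surplus rises by 8214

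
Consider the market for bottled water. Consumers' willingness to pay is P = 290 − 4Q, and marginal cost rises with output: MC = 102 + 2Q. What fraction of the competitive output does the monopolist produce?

Q_m/Q_c = 0.6

The monopolist equates marginal revenue to marginal cost: 290 − 8Q = 102 + 2Q, so Q = 18.8. From demand, P = 214.8.
Competitive equilibrium sets price equal to marginal cost: 290 − 4Q = 102 + 2Q, so Q = 94/3 and P = 494/3.
Ratio Q_m/Q_c = 18.8/(94/3) = 0.6.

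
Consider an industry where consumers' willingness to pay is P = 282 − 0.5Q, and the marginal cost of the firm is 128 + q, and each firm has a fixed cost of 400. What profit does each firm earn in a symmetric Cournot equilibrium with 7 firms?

In a 7-firm Cournot equilibrium, symmetry and the first-order condition give q = (282 − 128)/(5) = 30.8. So Q = 215.6 and P = 174.2.
Each firm's profit = 174.2·30.8 − (128·30.8 + ½·1·30.8²) − 400 = 548.64.

π_i = 548.64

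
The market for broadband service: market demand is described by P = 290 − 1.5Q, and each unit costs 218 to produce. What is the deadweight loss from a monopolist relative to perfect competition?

DWL = 432

Under competition P = MC = 218, so Q = (290 − 218)/1.5 = 48.
The monopolist equates marginal revenue to marginal cost: 290 − 3Q = 218, so Q = 24. From demand, P = 254.
DWL is the triangle between Q = 24 and Q = 48: ½·(48 − 24)·(254 − 218) = 432.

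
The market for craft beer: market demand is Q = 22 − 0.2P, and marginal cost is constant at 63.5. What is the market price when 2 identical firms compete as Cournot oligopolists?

P = 79

Inverting demand: P = 110 − 5Q.
Cournot with 2 identical firms: the symmetric best-response condition is 110 − 15q = 63.5. Each firm produces q = 3.1, total output Q = 6.2, price P = 79.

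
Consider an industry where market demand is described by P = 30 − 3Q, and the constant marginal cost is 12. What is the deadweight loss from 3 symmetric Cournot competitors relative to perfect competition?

Under competition P = MC = 12, so Q = (30 − 12)/3 = 6.
In a 3-firm Cournot equilibrium, symmetry and the first-order condition give q = (30 − 12)/(12) = 1.5. So Q = 4.5 and P = 16.5.
DWL is the triangle between Q = 4.5 and Q = 6: ½·(6 − 4.5)·(16.5 − 12) = 3.375.

DWL = 3.375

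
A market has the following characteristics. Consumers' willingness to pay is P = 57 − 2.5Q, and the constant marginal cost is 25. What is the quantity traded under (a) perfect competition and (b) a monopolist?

Competitive firms price at marginal cost: P = 25, giving Q = 12.8.
A monopolist chooses Q where MR = MC. MR = 57 − 5Q; setting this equal to 25 gives Q = 6.4 and P = 41.

Competition: Q = 12.8; Monopoly: Q = 6.4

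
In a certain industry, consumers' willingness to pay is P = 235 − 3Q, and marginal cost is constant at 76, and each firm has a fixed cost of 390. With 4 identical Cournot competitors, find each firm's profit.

In a 4-firm Cournot equilibrium, symmetry and the first-order condition give q = (235 − 76)/(15) = 10.6. So Q = 42.4 and P = 107.8.
Each firm's profit = (107.8 − 76)·10.6 − 390 = −52.92.

π_i = −52.92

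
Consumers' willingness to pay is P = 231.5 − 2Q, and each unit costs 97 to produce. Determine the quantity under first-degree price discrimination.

Q = 67.25

A perfectly discriminating monopolist sells every unit with P(Q) ≥ MC(Q), so output equals the competitive quantity Q = 67.25. Each buyer pays their reservation price, so CS = 0 and the firm captures all surplus.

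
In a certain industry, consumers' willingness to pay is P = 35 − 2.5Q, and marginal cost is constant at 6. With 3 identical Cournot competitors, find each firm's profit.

π_i = 21.025

With 3 symmetric Cournot firms, each firm's FOC gives 35 − 10q = 6, so q = 2.9, Q = 3·2.9 = 8.7, and P = 13.25.
Each firm's profit = (13.25 − 6)·2.9 = 21.025.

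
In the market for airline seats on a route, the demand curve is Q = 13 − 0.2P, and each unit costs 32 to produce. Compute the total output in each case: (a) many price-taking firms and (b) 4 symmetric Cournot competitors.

Inverting demand: P = 65 − 5Q.
Perfect competition: P = MC = 32, so 65 − 5Q = 32 and Q = 6.6.
Cournot with 4 identical firms: the symmetric best-response condition is 65 − 25q = 32. Each firm produces q = 1.32, total output Q = 5.28, price P = 38.6.

Competition: Q = 6.6; Cournot: Q = 5.28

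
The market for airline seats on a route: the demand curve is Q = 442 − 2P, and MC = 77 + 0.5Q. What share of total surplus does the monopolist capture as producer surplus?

Inverting demand: P = 221 − 0.5Q.
The monopolist equates marginal revenue to marginal cost: 221 − Q = 77 + 0.5Q, so Q = 96. From demand, P = 173.
CS = ½·(221 − 173)·96 = 2304.
PS = P·Q − VC(Q) = 173·96 − (77·96 + ½·0.5·96²) = 6912.
Share captured = PS/TS = 6912/9216 = 0.75.

PS/TS = 0.75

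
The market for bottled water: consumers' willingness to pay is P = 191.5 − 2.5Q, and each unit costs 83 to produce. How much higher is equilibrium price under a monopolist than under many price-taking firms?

Equilibrium price rises by 54.25

Competitive firms price at marginal cost: P = 83, giving Q = 43.4.
Monopoly sets MR = MC: 191.5 − 5Q = 83 ⇒ Q = 21.7, P = 191.5 − 2.5·21.7 = 137.25.
Change in equilibrium price: 137.25 − 83 = 54.25.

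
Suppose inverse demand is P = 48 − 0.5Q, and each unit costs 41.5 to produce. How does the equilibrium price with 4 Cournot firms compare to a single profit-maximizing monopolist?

Cournot with 4 identical firms: the symmetric best-response condition is 48 − 2.5q = 41.5. Each firm produces q = 2.6, total output Q = 10.4, price P = 42.8.
A monopolist chooses Q where MR = MC. MR = 48 − Q; setting this equal to 41.5 gives Q = 6.5 and P = 44.75.

Cournot: P = 42.8; Monopoly: P = 44.75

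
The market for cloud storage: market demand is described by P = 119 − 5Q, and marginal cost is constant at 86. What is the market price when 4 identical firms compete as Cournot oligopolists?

P = 92.6

With 4 symmetric Cournot firms, each firm's FOC gives 119 − 25q = 86, so q = 1.32, Q = 4·1.32 = 5.28, and P = 92.6.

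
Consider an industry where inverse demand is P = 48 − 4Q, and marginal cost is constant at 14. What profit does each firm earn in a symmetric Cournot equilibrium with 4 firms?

π_i = 11.56

In a 4-firm Cournot equilibrium, symmetry and the first-order condition give q = (48 − 14)/(20) = 1.7. So Q = 6.8 and P = 20.8.
Each firm's profit = (20.8 − 14)·1.7 = 11.56.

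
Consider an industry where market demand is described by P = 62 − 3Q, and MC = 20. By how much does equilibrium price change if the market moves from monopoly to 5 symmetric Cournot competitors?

The monopolist equates marginal revenue to marginal cost: 62 − 6Q = 20, so Q = 7. From demand, P = 41.
With 5 symmetric Cournot firms, each firm's FOC gives 62 − 18q = 20, so q = 7/3, Q = 5·7/3 = 35/3, and P = 27.
Change in equilibrium price: 27 − 41 = −14.

P falls by 14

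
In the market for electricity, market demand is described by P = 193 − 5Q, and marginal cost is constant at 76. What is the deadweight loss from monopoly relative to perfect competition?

Competitive firms price at marginal cost: P = 76, giving Q = 23.4.
The monopolist equates marginal revenue to marginal cost: 193 − 10Q = 76, so Q = 11.7. From demand, P = 134.5.
DWL is the triangle between Q = 11.7 and Q = 23.4: ½·(23.4 − 11.7)·(134.5 − 76) = 342.225.

DWL = 342.225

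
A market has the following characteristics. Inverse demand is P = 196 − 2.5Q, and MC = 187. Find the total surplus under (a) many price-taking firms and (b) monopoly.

Competition: TS = 16.2; Monopoly: TS = 12.15

Perfect competition: P = MC = 187, so 196 − 2.5Q = 187 and Q = 3.6.
CS = ½·(196 − 187)·3.6 = 16.2; PS = (187 − 187)·3.6 = 0; TS = 16.2.
The monopolist equates marginal revenue to marginal cost: 196 − 5Q = 187, so Q = 1.8. From demand, P = 191.5.
CS = ½·(196 − 191.5)·1.8 = 4.05; PS = (191.5 − 187)·1.8 = 8.1; TS = 12.15.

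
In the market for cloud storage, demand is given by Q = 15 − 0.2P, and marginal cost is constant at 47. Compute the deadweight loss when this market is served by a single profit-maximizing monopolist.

DWL = 19.6

Inverting demand: P = 75 − 5Q.
Under competition P = MC = 47, so Q = (75 − 47)/5 = 5.6.
The monopolist equates marginal revenue to marginal cost: 75 − 10Q = 47, so Q = 2.8. From demand, P = 61.
DWL is the triangle between Q = 2.8 and Q = 5.6: ½·(5.6 − 2.8)·(61 − 47) = 19.6.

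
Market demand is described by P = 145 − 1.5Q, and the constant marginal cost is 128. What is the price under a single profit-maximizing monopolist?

P = 136.5

The monopolist equates marginal revenue to marginal cost: 145 − 3Q = 128, so Q = 17/3. From demand, P = 136.5.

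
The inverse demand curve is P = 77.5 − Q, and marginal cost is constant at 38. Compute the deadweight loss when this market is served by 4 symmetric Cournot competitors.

Perfect competition: P = MC = 38, so 77.5 − Q = 38 and Q = 39.5.
With 4 symmetric Cournot firms, each firm's FOC gives 77.5 − 5q = 38, so q = 7.9, Q = 4·7.9 = 31.6, and P = 45.9.
DWL is the triangle between Q = 31.6 and Q = 39.5: ½·(39.5 − 31.6)·(45.9 − 38) = 31.205.

DWL = 31.205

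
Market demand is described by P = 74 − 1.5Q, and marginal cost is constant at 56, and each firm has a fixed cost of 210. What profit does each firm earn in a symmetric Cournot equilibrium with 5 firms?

π_i = −204

With 5 symmetric Cournot firms, each firm's FOC gives 74 − 9q = 56, so q = 2, Q = 5·2 = 10, and P = 59.
Each firm's profit = (59 − 56)·2 − 210 = −204.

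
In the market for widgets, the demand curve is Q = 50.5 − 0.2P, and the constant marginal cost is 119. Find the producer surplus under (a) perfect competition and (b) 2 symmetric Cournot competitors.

Inverting demand: P = 252.5 − 5Q.
Competitive firms price at marginal cost: P = 119, giving Q = 26.7.
PS = (119 − 119)·26.7 = 0.
Cournot with 2 identical firms: the symmetric best-response condition is 252.5 − 15q = 119. Each firm produces q = 8.9, total output Q = 17.8, price P = 163.5.
PS = (163.5 − 119)·17.8 = 792.1.

Competition: PS = 0; Cournot: PS = 792.1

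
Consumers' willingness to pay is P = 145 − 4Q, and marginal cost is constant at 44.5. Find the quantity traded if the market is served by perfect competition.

Q = 25.125

Under competition P = MC = 44.5, so Q = (145 − 44.5)/4 = 25.125.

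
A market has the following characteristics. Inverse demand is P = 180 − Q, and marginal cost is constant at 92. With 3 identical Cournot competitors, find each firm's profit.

π_i = 484

With 3 symmetric Cournot firms, each firm's FOC gives 180 − 4q = 92, so q = 22, Q = 3·22 = 66, and P = 114.
Each firm's profit = (114 − 92)·22 = 484.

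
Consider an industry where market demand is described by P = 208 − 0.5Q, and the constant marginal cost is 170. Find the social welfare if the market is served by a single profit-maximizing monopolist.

A monopolist chooses Q where MR = MC. MR = 208 − Q; setting this equal to 170 gives Q = 38 and P = 189.
CS = ½·(208 − 189)·38 = 361; PS = (189 − 170)·38 = 722; TS = 1083.

TS = 1083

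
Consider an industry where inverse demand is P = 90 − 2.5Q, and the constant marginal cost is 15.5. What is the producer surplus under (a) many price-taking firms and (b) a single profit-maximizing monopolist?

Competition: PS = 0; Monopoly: PS = 555.025

Under competition P = MC = 15.5, so Q = (90 − 15.5)/2.5 = 29.8.
PS = (15.5 − 15.5)·29.8 = 0.
Monopoly sets MR = MC: 90 − 5Q = 15.5 ⇒ Q = 14.9, P = 90 − 2.5·14.9 = 52.75.
PS = (52.75 − 15.5)·14.9 = 555.025.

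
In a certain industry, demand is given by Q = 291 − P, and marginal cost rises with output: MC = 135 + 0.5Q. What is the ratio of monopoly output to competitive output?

Q_m/Q_c = 0.6

Inverting demand: P = 291 − Q.
A monopolist chooses Q where MR = MC. MR = 291 − 2Q; setting this equal to 135 + 0.5Q gives Q = 62.4 and P = 228.6.
Competitive equilibrium sets price equal to marginal cost: 291 − Q = 135 + 0.5Q, so Q = 104 and P = 187.
Ratio Q_m/Q_c = 62.4/104 = 0.6.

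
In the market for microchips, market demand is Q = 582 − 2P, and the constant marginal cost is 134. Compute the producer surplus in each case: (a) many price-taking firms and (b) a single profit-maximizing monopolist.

Inverting demand: P = 291 − 0.5Q.
Under competition P = MC = 134, so Q = (291 − 134)/0.5 = 314.
PS = (134 − 134)·314 = 0.
The monopolist equates marginal revenue to marginal cost: 291 − Q = 134, so Q = 157. From demand, P = 212.5.
PS = (212.5 − 134)·157 = 12324.5.

Competition: PS = 0; Monopoly: PS = 12324.5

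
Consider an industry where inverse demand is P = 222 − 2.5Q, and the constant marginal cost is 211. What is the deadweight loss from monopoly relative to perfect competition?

DWL = 6.05

Perfect competition: P = MC = 211, so 222 − 2.5Q = 211 and Q = 4.4.
The monopolist equates marginal revenue to marginal cost: 222 − 5Q = 211, so Q = 2.2. From demand, P = 216.5.
DWL is the triangle between Q = 2.2 and Q = 4.4: ½·(4.4 − 2.2)·(216.5 − 211) = 6.05.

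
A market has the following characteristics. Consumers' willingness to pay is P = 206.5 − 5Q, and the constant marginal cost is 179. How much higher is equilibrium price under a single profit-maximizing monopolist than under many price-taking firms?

Competitive firms price at marginal cost: P = 179, giving Q = 5.5.
The monopolist equates marginal revenue to marginal cost: 206.5 − 10Q = 179, so Q = 2.75. From demand, P = 192.75.
Change in equilibrium price: 192.75 − 179 = 13.75.

Equilibrium price rises by 13.75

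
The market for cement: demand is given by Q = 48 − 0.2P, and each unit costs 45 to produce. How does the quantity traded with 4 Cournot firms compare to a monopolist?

Cournot: Q = 31.2; Monopoly: Q = 19.5

Inverting demand: P = 240 − 5Q.
Cournot with 4 identical firms: the symmetric best-response condition is 240 − 25q = 45. Each firm produces q = 7.8, total output Q = 31.2, price P = 84.
A monopolist chooses Q where MR = MC. MR = 240 − 10Q; setting this equal to 45 gives Q = 19.5 and P = 142.5.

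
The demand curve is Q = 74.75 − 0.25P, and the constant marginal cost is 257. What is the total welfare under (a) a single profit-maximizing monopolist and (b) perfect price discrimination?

Monopoly: TS = 165.375; Perfect PD: TS = 220.5

Inverting demand: P = 299 − 4Q.
Monopoly sets MR = MC: 299 − 8Q = 257 ⇒ Q = 5.25, P = 299 − 4·5.25 = 278.
CS = ½·(299 − 278)·5.25 = 55.125; PS = (278 − 257)·5.25 = 110.25; TS = 165.375.
Under first-degree price discrimination the firm charges each unit its demand price and produces up to where P = MC, i.e. Q = 10.5. Consumer surplus is zero; producer surplus equals total surplus.
TS = 220.5 (equal to competitive TS).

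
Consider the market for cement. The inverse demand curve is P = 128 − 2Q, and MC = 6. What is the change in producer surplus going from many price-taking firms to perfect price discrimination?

Producer surplus rises by 3721

Under competition P = MC = 6, so Q = (128 − 6)/2 = 61.
PS = (6 − 6)·61 = 0.
With perfect price discrimination, output is the efficient level Q = 61 (where demand meets MC), but every buyer pays their willingness to pay: CS = 0 and PS = total surplus.
PS = ½·(128 − 6)·61 = 3721.
Change in producer surplus: 3721 − 0 = 3721.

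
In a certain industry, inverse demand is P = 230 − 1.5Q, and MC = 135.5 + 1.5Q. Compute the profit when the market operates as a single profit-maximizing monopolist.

Monopoly sets MR = MC: 230 − 3Q = 135.5 + 1.5Q ⇒ Q = 21, P = 230 − 1.5·21 = 198.5.
Profit = 198.5·21 − (135.5·21 + ½·1.5·21²) = 992.25.

Profit = 992.25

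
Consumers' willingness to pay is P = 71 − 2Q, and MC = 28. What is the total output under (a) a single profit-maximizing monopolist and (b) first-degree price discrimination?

The monopolist equates marginal revenue to marginal cost: 71 − 4Q = 28, so Q = 10.75. From demand, P = 49.5.
A perfectly discriminating monopolist sells every unit with P(Q) ≥ MC(Q), so output equals the competitive quantity Q = 21.5. Each buyer pays their reservation price, so CS = 0 and the firm captures all surplus.

Monopoly: Q = 10.75; Perfect PD: Q = 21.5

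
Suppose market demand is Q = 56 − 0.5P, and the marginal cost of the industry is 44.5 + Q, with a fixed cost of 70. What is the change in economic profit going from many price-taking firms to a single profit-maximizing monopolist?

Inverting demand: P = 112 − 2Q.
Under competition P = MC: 112 − 2Q = 44.5 + Q ⇒ Q = 22.5, P = 67.
Profit = 67·22.5 − (44.5·22.5 + ½·1·22.5²) − 70 = 183.125.
A monopolist chooses Q where MR = MC. MR = 112 − 4Q; setting this equal to 44.5 + Q gives Q = 13.5 and P = 85.
Profit = 85·13.5 − (44.5·13.5 + ½·1·13.5²) − 70 = 385.625.
Change in economic profit: 385.625 − 183.125 = 202.5.

π rises by 202.5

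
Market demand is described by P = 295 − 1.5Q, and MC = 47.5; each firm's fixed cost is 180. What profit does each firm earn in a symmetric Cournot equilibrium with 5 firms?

π_i = 954.375

Cournot with 5 identical firms: the symmetric best-response condition is 295 − 9q = 47.5. Each firm produces q = 27.5, total output Q = 137.5, price P = 88.75.
Each firm's profit = (88.75 − 47.5)·27.5 − 180 = 954.375.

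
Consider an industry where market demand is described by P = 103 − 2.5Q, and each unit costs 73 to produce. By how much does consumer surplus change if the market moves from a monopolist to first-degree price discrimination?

CS falls by 45

Monopoly sets MR = MC: 103 − 5Q = 73 ⇒ Q = 6, P = 103 − 2.5·6 = 88.
CS = ½·(103 − 88)·6 = 45.
Under first-degree price discrimination the firm charges each unit its demand price and produces up to where P = MC, i.e. Q = 12. Consumer surplus is zero; producer surplus equals total surplus.
CS = 0.
Change in consumer surplus: 0 − 45 = −45.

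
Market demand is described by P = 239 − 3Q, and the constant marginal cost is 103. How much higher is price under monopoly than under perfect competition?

P rises by 68

Under competition P = MC = 103, so Q = (239 − 103)/3 = 136/3.
Monopoly sets MR = MC: 239 − 6Q = 103 ⇒ Q = 68/3, P = 239 − 3·68/3 = 171.
Change in price: 171 − 103 = 68.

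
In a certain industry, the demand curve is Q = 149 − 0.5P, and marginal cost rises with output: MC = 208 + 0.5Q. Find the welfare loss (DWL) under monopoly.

DWL = 320

Inverting demand: P = 298 − 2Q.
Under competition P = MC: 298 − 2Q = 208 + 0.5Q ⇒ Q = 36, P = 226.
Monopoly sets MR = MC: 298 − 4Q = 208 + 0.5Q ⇒ Q = 20, P = 298 − 2·20 = 258.
CS = ½·(298 − 226)·36 = 1296; PS = (226·36 − 208·36 − ½·0.5·36²) = 324; TS = 1620.
CS = ½·(298 − 258)·20 = 400; PS = (258·20 − 208·20 − ½·0.5·20²) = 900; TS = 1300.
DWL = 1620 − 1300 = 320.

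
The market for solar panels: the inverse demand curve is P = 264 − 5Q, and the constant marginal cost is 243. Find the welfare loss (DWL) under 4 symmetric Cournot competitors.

Competitive firms price at marginal cost: P = 243, giving Q = 4.2.
With 4 symmetric Cournot firms, each firm's FOC gives 264 − 25q = 243, so q = 0.84, Q = 4·0.84 = 3.36, and P = 247.2.
DWL is the triangle between Q = 3.36 and Q = 4.2: ½·(4.2 − 3.36)·(247.2 − 243) = 1.764.

DWL = 1.764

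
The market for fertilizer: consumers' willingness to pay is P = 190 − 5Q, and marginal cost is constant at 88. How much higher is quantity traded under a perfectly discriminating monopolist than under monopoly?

Q rises by 10.2

A monopolist chooses Q where MR = MC. MR = 190 − 10Q; setting this equal to 88 gives Q = 10.2 and P = 139.
A perfectly discriminating monopolist sells every unit with P(Q) ≥ MC(Q), so output equals the competitive quantity Q = 20.4. Each buyer pays their reservation price, so CS = 0 and the firm captures all surplus.
Change in quantity traded: 20.4 − 10.2 = 10.2.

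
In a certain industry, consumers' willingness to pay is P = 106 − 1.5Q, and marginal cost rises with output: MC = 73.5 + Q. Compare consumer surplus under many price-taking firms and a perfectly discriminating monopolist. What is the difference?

CS falls by 126.75

Under competition P = MC: 106 − 1.5Q = 73.5 + Q ⇒ Q = 13, P = 86.5.
CS = ½·(106 − 86.5)·13 = 126.75.
With perfect price discrimination, output is the efficient level Q = 13 (where demand meets MC), but every buyer pays their willingness to pay: CS = 0 and PS = total surplus.
CS = 0.
Change in consumer surplus: 0 − 126.75 = −126.75.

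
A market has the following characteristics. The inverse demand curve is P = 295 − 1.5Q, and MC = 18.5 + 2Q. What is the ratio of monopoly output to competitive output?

Monopoly sets MR = MC: 295 − 3Q = 18.5 + 2Q ⇒ Q = 55.3, P = 295 − 1.5·55.3 = 212.05.
Under competition P = MC: 295 − 1.5Q = 18.5 + 2Q ⇒ Q = 79, P = 176.5.
Ratio Q_m/Q_c = 55.3/79 = 0.7.

Q_m/Q_c = 0.7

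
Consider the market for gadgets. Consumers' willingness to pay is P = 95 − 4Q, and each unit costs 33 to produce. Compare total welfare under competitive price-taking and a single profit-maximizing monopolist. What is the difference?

TS falls by 120.125

Competitive firms price at marginal cost: P = 33, giving Q = 15.5.
CS = ½·(95 − 33)·15.5 = 480.5; PS = (33 − 33)·15.5 = 0; TS = 480.5.
A monopolist chooses Q where MR = MC. MR = 95 − 8Q; setting this equal to 33 gives Q = 7.75 and P = 64.
CS = ½·(95 − 64)·7.75 = 120.125; PS = (64 − 33)·7.75 = 240.25; TS = 360.375.
Change in total welfare: 360.375 − 480.5 = −120.125.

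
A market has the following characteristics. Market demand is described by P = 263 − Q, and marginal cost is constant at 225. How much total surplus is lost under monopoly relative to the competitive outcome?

Perfect competition: P = MC = 225, so 263 − Q = 225 and Q = 38.
Monopoly sets MR = MC: 263 − 2Q = 225 ⇒ Q = 19, P = 263 − 19 = 244.
DWL is the triangle between Q = 19 and Q = 38: ½·(38 − 19)·(244 − 225) = 180.5.

DWL = 180.5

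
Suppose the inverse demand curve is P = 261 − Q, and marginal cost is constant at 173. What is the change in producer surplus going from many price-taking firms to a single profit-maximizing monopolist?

PS rises by 1936

Perfect competition: P = MC = 173, so 261 − Q = 173 and Q = 88.
PS = (173 − 173)·88 = 0.
The monopolist equates marginal revenue to marginal cost: 261 − 2Q = 173, so Q = 44. From demand, P = 217.
PS = (217 − 173)·44 = 1936.
Change in producer surplus: 1936 − 0 = 1936.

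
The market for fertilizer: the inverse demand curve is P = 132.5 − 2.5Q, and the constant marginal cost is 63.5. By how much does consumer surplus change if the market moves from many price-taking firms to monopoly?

Under competition P = MC = 63.5, so Q = (132.5 − 63.5)/2.5 = 27.6.
CS = ½·(132.5 − 63.5)·27.6 = 952.2.
The monopolist equates marginal revenue to marginal cost: 132.5 − 5Q = 63.5, so Q = 13.8. From demand, P = 98.
CS = ½·(132.5 − 98)·13.8 = 238.05.
Change in consumer surplus: 238.05 − 952.2 = −714.15.

CS falls by 714.15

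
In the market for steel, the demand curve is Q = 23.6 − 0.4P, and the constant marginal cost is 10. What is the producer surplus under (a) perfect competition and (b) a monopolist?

Competition: PS = 0; Monopoly: PS = 240.1

Inverting demand: P = 59 − 2.5Q.
Perfect competition: P = MC = 10, so 59 − 2.5Q = 10 and Q = 19.6.
PS = (10 − 10)·19.6 = 0.
A monopolist chooses Q where MR = MC. MR = 59 − 5Q; setting this equal to 10 gives Q = 9.8 and P = 34.5.
PS = (34.5 − 10)·9.8 = 240.1.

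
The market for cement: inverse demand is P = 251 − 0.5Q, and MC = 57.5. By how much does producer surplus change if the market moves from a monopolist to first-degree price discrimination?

Producer surplus rises by 18721.125

Monopoly sets MR = MC: 251 − Q = 57.5 ⇒ Q = 193.5, P = 251 − 0.5·193.5 = 154.25.
PS = (154.25 − 57.5)·193.5 = 18721.125.
With perfect price discrimination, output is the efficient level Q = 387 (where demand meets MC), but every buyer pays their willingness to pay: CS = 0 and PS = total surplus.
PS = ½·(251 − 57.5)·387 = 37442.25.
Change in producer surplus: 37442.25 − 18721.125 = 18721.125.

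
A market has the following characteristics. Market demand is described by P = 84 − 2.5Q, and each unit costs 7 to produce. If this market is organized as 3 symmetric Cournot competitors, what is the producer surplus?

Cournot with 3 identical firms: the symmetric best-response condition is 84 − 10q = 7. Each firm produces q = 7.7, total output Q = 23.1, price P = 26.25.
PS = (26.25 − 7)·23.1 = 444.675.

PS = 444.675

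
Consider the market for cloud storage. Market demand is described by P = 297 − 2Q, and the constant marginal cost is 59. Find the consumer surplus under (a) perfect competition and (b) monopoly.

Competition: CS = 14161; Monopoly: CS = 3540.25

Competitive firms price at marginal cost: P = 59, giving Q = 119.
CS = ½·(297 − 59)·119 = 14161.
The monopolist equates marginal revenue to marginal cost: 297 − 4Q = 59, so Q = 59.5. From demand, P = 178.
CS = ½·(297 − 178)·59.5 = 3540.25.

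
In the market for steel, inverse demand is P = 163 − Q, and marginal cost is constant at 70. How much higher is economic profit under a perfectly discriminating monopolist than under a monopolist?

π rises by 2162.25

A monopolist chooses Q where MR = MC. MR = 163 − 2Q; setting this equal to 70 gives Q = 46.5 and P = 116.5.
Profit = (116.5 − 70)·46.5 = 2162.25.
Under first-degree price discrimination the firm charges each unit its demand price and produces up to where P = MC, i.e. Q = 93. Consumer surplus is zero; producer surplus equals total surplus.
PS equals the full surplus area, 4324.5. Profit = 4324.5 = 4324.5.
Change in economic profit: 4324.5 − 2162.25 = 2162.25.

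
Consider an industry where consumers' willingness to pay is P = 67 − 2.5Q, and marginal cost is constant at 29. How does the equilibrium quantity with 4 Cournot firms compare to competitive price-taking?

With 4 symmetric Cournot firms, each firm's FOC gives 67 − 12.5q = 29, so q = 3.04, Q = 4·3.04 = 12.16, and P = 36.6.
Perfect competition: P = MC = 29, so 67 − 2.5Q = 29 and Q = 15.2.

Cournot: Q = 12.16; Competition: Q = 15.2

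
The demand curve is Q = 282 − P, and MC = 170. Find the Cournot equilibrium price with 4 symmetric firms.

Inverting demand: P = 282 − Q.
In a 4-firm Cournot equilibrium, symmetry and the first-order condition give q = (282 − 170)/(5) = 22.4. So Q = 89.6 and P = 192.4.

P = 192.4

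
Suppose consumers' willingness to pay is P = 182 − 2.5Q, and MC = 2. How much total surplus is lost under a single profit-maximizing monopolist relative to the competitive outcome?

Perfect competition: P = MC = 2, so 182 − 2.5Q = 2 and Q = 72.
A monopolist chooses Q where MR = MC. MR = 182 − 5Q; setting this equal to 2 gives Q = 36 and P = 92.
DWL is the triangle between Q = 36 and Q = 72: ½·(72 − 36)·(92 − 2) = 1620.

DWL = 1620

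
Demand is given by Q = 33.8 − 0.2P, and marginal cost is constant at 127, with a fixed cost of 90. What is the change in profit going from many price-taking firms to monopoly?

Inverting demand: P = 169 − 5Q.
Under competition P = MC = 127, so Q = (169 − 127)/5 = 8.4.
Profit = (127 − 127)·8.4 − 90 = −90.
The monopolist equates marginal revenue to marginal cost: 169 − 10Q = 127, so Q = 4.2. From demand, P = 148.
Profit = (148 − 127)·4.2 − 90 = −1.8.
Change in profit: −1.8 − −90 = 88.2.

Profit rises by 88.2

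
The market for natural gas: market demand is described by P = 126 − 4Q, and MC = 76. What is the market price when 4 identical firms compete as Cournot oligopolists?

P = 86

In a 4-firm Cournot equilibrium, symmetry and the first-order condition give q = (126 − 76)/(20) = 2.5. So Q = 10 and P = 86.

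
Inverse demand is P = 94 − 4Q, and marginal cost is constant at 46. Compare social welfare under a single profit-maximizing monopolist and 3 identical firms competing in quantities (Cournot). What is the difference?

TS rises by 54

The monopolist equates marginal revenue to marginal cost: 94 − 8Q = 46, so Q = 6. From demand, P = 70.
CS = ½·(94 − 70)·6 = 72; PS = (70 − 46)·6 = 144; TS = 216.
With 3 symmetric Cournot firms, each firm's FOC gives 94 − 16q = 46, so q = 3, Q = 3·3 = 9, and P = 58.
CS = ½·(94 − 58)·9 = 162; PS = (58 − 46)·9 = 108; TS = 270.
Change in social welfare: 270 − 216 = 54.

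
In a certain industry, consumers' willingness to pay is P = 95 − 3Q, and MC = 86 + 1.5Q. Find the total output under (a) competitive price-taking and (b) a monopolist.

Under competition P = MC: 95 − 3Q = 86 + 1.5Q ⇒ Q = 2, P = 89.
Monopoly sets MR = MC: 95 − 6Q = 86 + 1.5Q ⇒ Q = 1.2, P = 95 − 3·1.2 = 91.4.

Competition: Q = 2; Monopoly: Q = 1.2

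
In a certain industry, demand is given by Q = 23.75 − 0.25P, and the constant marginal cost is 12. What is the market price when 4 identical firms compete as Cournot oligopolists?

P = 28.6

Inverting demand: P = 95 − 4Q.
With 4 symmetric Cournot firms, each firm's FOC gives 95 − 20q = 12, so q = 4.15, Q = 4·4.15 = 16.6, and P = 28.6.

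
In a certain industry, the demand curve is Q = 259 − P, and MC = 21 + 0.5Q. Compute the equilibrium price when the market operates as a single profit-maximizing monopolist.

Inverting demand: P = 259 − Q.
Monopoly sets MR = MC: 259 − 2Q = 21 + 0.5Q ⇒ Q = 95.2, P = 259 − 95.2 = 163.8.

P = 163.8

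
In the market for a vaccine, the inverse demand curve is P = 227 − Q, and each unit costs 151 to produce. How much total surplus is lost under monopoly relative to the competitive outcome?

DWL = 722

Competitive firms price at marginal cost: P = 151, giving Q = 76.
The monopolist equates marginal revenue to marginal cost: 227 − 2Q = 151, so Q = 38. From demand, P = 189.
DWL is the triangle between Q = 38 and Q = 76: ½·(76 − 38)·(189 − 151) = 722.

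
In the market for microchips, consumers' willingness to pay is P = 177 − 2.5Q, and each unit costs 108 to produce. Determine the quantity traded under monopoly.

Monopoly sets MR = MC: 177 − 5Q = 108 ⇒ Q = 13.8, P = 177 − 2.5·13.8 = 142.5.

Q = 13.8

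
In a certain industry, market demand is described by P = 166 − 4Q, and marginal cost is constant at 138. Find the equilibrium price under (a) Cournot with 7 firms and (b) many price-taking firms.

With 7 symmetric Cournot firms, each firm's FOC gives 166 − 32q = 138, so q = 0.875, Q = 7·0.875 = 6.125, and P = 141.5.
Perfect competition: P = MC = 138, so 166 − 4Q = 138 and Q = 7.

Cournot: P = 141.5; Competition: P = 138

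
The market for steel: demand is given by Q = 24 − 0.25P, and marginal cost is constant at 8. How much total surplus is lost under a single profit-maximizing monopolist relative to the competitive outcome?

DWL = 242

Inverting demand: P = 96 − 4Q.
Competitive firms price at marginal cost: P = 8, giving Q = 22.
Monopoly sets MR = MC: 96 − 8Q = 8 ⇒ Q = 11, P = 96 − 4·11 = 52.
DWL is the triangle between Q = 11 and Q = 22: ½·(22 − 11)·(52 − 8) = 242.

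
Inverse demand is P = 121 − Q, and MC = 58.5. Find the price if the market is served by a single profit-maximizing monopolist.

P = 89.75

Monopoly sets MR = MC: 121 − 2Q = 58.5 ⇒ Q = 31.25, P = 121 − 31.25 = 89.75.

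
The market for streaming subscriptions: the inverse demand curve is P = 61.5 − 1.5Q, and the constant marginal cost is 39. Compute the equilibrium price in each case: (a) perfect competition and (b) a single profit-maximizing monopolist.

Competition: P = 39; Monopoly: P = 50.25

Competitive firms price at marginal cost: P = 39, giving Q = 15.
A monopolist chooses Q where MR = MC. MR = 61.5 − 3Q; setting this equal to 39 gives Q = 7.5 and P = 50.25.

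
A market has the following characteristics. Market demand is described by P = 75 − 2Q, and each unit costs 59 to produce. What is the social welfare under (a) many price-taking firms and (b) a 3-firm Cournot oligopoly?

Perfect competition: P = MC = 59, so 75 − 2Q = 59 and Q = 8.
CS = ½·(75 − 59)·8 = 64; PS = (59 − 59)·8 = 0; TS = 64.
With 3 symmetric Cournot firms, each firm's FOC gives 75 − 8q = 59, so q = 2, Q = 3·2 = 6, and P = 63.
CS = ½·(75 − 63)·6 = 36; PS = (63 − 59)·6 = 24; TS = 60.

Competition: TS = 64; Cournot: TS = 60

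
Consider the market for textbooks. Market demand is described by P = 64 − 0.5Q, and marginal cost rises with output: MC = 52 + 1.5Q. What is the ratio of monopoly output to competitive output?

Monopoly sets MR = MC: 64 − Q = 52 + 1.5Q ⇒ Q = 4.8, P = 64 − 0.5·4.8 = 61.6.
Competitive equilibrium sets price equal to marginal cost: 64 − 0.5Q = 52 + 1.5Q, so Q = 6 and P = 61.
Ratio Q_m/Q_c = 4.8/6 = 0.8.

Q_m/Q_c = 0.8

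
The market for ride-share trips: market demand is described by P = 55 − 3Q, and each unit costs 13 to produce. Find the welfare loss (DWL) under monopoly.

Competitive firms price at marginal cost: P = 13, giving Q = 14.
The monopolist equates marginal revenue to marginal cost: 55 − 6Q = 13, so Q = 7. From demand, P = 34.
DWL is the triangle between Q = 7 and Q = 14: ½·(14 − 7)·(34 − 13) = 73.5.

DWL = 73.5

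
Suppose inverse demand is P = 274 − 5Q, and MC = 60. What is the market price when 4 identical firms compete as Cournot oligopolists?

Cournot with 4 identical firms: the symmetric best-response condition is 274 − 25q = 60. Each firm produces q = 8.56, total output Q = 34.24, price P = 102.8.

P = 102.8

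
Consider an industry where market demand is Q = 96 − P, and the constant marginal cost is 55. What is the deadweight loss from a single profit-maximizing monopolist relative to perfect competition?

Inverting demand: P = 96 − Q.
Perfect competition: P = MC = 55, so 96 − Q = 55 and Q = 41.
A monopolist chooses Q where MR = MC. MR = 96 − 2Q; setting this equal to 55 gives Q = 20.5 and P = 75.5.
DWL is the triangle between Q = 20.5 and Q = 41: ½·(41 − 20.5)·(75.5 − 55) = 210.125.

DWL = 210.125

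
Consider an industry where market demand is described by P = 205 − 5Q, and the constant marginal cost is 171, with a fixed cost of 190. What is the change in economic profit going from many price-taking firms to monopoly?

Competitive firms price at marginal cost: P = 171, giving Q = 6.8.
Profit = (171 − 171)·6.8 − 190 = −190.
A monopolist chooses Q where MR = MC. MR = 205 − 10Q; setting this equal to 171 gives Q = 3.4 and P = 188.
Profit = (188 − 171)·3.4 − 190 = −132.2.
Change in economic profit: −132.2 − −190 = 57.8.

π rises by 57.8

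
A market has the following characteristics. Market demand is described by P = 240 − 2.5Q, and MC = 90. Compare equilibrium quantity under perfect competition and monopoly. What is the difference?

Equilibrium quantity falls by 30

Under competition P = MC = 90, so Q = (240 − 90)/2.5 = 60.
Monopoly sets MR = MC: 240 − 5Q = 90 ⇒ Q = 30, P = 240 − 2.5·30 = 165.
Change in equilibrium quantity: 30 − 60 = −30.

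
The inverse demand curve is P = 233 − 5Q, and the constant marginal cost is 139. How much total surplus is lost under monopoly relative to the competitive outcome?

Perfect competition: P = MC = 139, so 233 − 5Q = 139 and Q = 18.8.
Monopoly sets MR = MC: 233 − 10Q = 139 ⇒ Q = 9.4, P = 233 − 5·9.4 = 186.
DWL is the triangle between Q = 9.4 and Q = 18.8: ½·(18.8 − 9.4)·(186 − 139) = 220.9.

DWL = 220.9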